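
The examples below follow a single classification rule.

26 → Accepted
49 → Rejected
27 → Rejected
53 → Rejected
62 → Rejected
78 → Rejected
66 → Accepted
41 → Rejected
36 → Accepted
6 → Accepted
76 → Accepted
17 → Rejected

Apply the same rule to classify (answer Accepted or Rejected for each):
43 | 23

A rule that fits every label: ends in digit 6 — true of each 'Accepted' example, false of each 'Rejected' one.
43: Rejected (last digit 3).
23: Rejected (last digit 3).

Rejected, Rejected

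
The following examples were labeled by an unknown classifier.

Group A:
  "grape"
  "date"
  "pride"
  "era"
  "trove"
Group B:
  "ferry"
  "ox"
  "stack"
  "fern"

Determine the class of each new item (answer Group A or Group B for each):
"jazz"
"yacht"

Group B, Group B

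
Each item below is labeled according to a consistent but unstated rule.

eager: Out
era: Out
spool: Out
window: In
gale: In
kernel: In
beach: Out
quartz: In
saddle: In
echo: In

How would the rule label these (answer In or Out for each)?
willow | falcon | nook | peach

In, In, In, Out

Comparing the two groups points to one rule — even length.
willow: length 6, has this property → In.
falcon: length 6, has this property → In.
nook: length 4, has this property → In.
peach: length 5, does not fit → Out.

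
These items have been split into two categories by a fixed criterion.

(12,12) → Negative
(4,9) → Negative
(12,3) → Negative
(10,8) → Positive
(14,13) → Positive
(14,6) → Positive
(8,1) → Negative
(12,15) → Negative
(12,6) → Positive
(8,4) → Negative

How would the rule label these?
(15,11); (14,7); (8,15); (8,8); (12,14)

Positive, Positive, Negative, Negative, Negative

All 'Positive' examples share one property — first > second AND sum ≥ 18 — and every 'Negative' example lacks it.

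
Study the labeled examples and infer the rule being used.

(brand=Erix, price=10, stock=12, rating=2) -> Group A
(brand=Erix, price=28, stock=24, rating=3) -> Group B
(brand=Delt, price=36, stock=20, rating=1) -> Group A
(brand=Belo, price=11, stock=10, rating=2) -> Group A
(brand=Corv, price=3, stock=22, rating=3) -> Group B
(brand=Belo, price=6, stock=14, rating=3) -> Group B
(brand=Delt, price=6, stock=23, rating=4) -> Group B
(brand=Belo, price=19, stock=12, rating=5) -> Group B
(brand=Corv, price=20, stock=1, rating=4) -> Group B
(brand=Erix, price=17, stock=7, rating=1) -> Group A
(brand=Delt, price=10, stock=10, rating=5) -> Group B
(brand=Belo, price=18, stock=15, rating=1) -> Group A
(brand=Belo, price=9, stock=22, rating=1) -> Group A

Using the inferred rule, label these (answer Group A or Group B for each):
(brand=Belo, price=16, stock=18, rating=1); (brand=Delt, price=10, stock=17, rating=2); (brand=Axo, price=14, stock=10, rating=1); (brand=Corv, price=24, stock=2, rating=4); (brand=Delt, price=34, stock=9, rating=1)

Group A, Group A, Group A, Group B, Group A

'Group A' ⟺ rating ≤ 2.
(brand=Belo, price=16, stock=18, rating=1) — rating = 1, hence Group A.
(brand=Delt, price=10, stock=17, rating=2) — rating = 2, hence Group A.
(brand=Axo, price=14, stock=10, rating=1) — rating = 1, hence Group A.
(brand=Corv, price=24, stock=2, rating=4) — rating = 4, hence Group B.
(brand=Delt, price=34, stock=9, rating=1) — rating = 1, hence Group A.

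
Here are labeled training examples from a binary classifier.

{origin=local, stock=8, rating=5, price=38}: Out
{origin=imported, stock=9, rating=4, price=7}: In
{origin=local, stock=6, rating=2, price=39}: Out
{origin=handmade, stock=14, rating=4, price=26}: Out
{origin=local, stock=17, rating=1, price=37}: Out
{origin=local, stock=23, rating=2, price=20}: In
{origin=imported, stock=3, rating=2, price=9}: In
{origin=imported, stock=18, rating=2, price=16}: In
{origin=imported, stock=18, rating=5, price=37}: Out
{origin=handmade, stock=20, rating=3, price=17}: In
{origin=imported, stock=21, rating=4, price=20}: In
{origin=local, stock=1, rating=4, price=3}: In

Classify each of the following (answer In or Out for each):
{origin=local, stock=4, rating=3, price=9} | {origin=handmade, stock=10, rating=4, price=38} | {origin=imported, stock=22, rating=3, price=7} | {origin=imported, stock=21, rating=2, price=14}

In, Out, In, In

Every 'In' example satisfies: price ≤ 20. None of the 'Out' examples do.
In: {origin=local, stock=4, rating=3, price=9}, since price = 9. Out: {origin=handmade, stock=10, rating=4, price=38}, since price = 38. In: {origin=imported, stock=22, rating=3, price=7}, since price = 7. In: {origin=imported, stock=21, rating=2, price=14}, since price = 14.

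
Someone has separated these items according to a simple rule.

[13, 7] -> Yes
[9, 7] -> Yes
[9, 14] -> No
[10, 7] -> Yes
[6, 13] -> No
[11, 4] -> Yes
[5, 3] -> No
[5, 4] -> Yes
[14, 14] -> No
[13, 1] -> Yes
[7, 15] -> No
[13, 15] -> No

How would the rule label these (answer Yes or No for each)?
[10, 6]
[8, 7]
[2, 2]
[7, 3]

Yes, Yes, No, Yes

The pattern is that an item is 'Yes' exactly when: first > second AND sum ≥ 9.
[10, 6] — 10 > 6, 10+6 = 16, hence Yes.
[8, 7] — 8 > 7, 8+7 = 15, hence Yes.
[2, 2] — 2 = 2, 2+2 = 4, hence No.
[7, 3] — 7 > 3, 7+3 = 10, hence Yes.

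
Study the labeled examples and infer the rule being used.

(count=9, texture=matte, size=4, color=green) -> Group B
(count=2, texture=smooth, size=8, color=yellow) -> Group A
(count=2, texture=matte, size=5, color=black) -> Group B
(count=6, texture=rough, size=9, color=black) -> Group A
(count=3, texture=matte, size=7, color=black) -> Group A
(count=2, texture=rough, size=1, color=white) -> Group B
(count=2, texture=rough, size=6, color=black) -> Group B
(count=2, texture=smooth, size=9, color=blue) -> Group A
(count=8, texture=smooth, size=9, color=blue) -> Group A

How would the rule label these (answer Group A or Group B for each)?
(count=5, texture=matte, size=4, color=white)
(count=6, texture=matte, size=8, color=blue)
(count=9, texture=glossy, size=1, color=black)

Group B, Group A, Group B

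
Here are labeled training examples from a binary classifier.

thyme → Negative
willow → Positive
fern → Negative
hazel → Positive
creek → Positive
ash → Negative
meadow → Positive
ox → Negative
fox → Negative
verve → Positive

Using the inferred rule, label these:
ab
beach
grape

Negative, Positive, Positive

A rule that fits every label: has ≥ 2 vowels — true of each 'Positive' example, false of each 'Negative' one.
ab: 1 vowel, does not fit → Negative.
beach: 2 vowels, fits → Positive.
grape: 2 vowels, fits → Positive.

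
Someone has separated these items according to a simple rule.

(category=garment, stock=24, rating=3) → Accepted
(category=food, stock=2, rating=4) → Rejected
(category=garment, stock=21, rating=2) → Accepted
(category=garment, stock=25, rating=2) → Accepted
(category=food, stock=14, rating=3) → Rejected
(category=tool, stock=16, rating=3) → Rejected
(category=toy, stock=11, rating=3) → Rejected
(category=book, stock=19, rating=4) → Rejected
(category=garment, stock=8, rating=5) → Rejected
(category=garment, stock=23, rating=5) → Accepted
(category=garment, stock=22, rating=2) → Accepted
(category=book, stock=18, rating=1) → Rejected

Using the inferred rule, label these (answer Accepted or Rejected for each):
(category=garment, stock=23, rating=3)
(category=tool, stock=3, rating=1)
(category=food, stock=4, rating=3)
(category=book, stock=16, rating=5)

Accepted, Rejected, Rejected, Rejected

'Accepted' ⟺ stock ≥ 21.
Accepted: (category=garment, stock=23, rating=3), since stock = 23.
Rejected: (category=tool, stock=3, rating=1), since stock = 3.
Rejected: (category=food, stock=4, rating=3), since stock = 4.
Rejected: (category=book, stock=16, rating=5), since stock = 16.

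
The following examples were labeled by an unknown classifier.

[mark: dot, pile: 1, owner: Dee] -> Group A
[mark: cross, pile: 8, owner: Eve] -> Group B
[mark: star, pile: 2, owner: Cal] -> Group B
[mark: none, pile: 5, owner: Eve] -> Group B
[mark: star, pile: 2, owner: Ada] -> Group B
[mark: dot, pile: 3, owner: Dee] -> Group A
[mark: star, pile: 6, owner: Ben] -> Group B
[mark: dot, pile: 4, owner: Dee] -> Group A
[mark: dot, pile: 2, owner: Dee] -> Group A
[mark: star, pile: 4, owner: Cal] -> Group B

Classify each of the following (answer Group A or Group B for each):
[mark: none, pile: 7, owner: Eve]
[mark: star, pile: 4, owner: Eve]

All 'Group A' examples share one property — mark is dot — and every 'Group B' example lacks it.
[mark: none, pile: 7, owner: Eve] → mark is none → Group B. [mark: star, pile: 4, owner: Eve] → mark is star → Group B.

Group B, Group B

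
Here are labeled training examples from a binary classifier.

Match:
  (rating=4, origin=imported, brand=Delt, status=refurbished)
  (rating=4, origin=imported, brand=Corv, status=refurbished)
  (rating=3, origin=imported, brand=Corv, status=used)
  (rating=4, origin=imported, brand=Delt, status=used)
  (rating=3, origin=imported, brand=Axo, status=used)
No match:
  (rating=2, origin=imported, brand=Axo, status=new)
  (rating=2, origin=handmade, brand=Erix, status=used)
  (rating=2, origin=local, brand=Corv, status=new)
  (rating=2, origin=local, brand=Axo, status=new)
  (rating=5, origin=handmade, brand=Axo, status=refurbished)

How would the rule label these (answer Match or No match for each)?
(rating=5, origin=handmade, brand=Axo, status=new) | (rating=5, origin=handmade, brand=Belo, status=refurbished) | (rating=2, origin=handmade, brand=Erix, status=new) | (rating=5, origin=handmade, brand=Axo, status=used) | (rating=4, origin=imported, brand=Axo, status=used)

Rule: origin is imported AND rating ≥ 3. This holds for each 'Match' example and fails for each 'No match' one.
No match: (rating=5, origin=handmade, brand=Axo, status=new), since origin is handmade, rating = 5. No match: (rating=5, origin=handmade, brand=Belo, status=refurbished), since origin is handmade, rating = 5. No match: (rating=2, origin=handmade, brand=Erix, status=new), since origin is handmade, rating = 2. No match: (rating=5, origin=handmade, brand=Axo, status=used), since origin is handmade, rating = 5. Match: (rating=4, origin=imported, brand=Axo, status=used), since origin is imported, rating = 4.

No match, No match, No match, No match, Match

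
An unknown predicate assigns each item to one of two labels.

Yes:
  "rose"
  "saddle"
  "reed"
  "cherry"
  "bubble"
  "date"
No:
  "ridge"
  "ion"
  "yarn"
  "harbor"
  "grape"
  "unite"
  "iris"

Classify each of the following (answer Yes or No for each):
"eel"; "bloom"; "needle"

No, No, Yes

All 'Yes' examples share one property — even length AND contains 'e' — and every 'No' example lacks it.
No: "eel", since length 3, has 'e'.
No: "bloom", since length 5, no 'e'.
Yes: "needle", since length 6, has 'e'.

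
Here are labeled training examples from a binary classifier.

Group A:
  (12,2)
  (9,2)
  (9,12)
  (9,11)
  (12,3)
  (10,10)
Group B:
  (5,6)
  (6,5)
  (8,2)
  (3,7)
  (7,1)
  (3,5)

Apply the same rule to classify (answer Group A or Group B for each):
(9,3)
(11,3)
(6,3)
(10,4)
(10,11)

Group A, Group A, Group B, Group A, Group A

Rule: first ≥ 9. This holds for each 'Group A' example and fails for each 'Group B' one.
(9,3): first 9, passes → Group A.
(11,3): first 11, passes → Group A.
(6,3): first 6, does not satisfy this → Group B.
(10,4): first 10, passes → Group A.
(10,11): first 10, passes → Group A.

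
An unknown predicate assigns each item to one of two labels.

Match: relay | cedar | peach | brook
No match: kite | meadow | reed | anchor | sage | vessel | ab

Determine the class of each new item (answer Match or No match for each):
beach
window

Match, No match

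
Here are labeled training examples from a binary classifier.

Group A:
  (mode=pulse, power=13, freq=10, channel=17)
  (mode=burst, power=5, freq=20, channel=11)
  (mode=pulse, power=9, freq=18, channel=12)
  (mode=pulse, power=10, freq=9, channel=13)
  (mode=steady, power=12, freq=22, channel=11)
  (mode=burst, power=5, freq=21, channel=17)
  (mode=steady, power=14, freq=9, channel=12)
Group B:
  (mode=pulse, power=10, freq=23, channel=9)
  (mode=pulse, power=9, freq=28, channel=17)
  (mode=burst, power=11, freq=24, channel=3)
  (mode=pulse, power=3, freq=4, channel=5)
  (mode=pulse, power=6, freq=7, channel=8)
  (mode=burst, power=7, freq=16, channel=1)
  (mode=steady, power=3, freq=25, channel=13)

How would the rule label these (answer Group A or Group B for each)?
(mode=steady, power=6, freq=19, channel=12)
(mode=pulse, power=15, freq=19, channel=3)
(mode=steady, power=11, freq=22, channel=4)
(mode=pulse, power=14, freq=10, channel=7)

Group A, Group B, Group B, Group B

The common property of the 'Group A' items is: freq ≤ 22 AND channel ≥ 9. No 'Group B' item has it.
(mode=steady, power=6, freq=19, channel=12): Group A (freq = 19, channel = 12).
(mode=pulse, power=15, freq=19, channel=3): Group B (freq = 19, channel = 3).
(mode=steady, power=11, freq=22, channel=4): Group B (freq = 22, channel = 4).
(mode=pulse, power=14, freq=10, channel=7): Group B (freq = 10, channel = 7).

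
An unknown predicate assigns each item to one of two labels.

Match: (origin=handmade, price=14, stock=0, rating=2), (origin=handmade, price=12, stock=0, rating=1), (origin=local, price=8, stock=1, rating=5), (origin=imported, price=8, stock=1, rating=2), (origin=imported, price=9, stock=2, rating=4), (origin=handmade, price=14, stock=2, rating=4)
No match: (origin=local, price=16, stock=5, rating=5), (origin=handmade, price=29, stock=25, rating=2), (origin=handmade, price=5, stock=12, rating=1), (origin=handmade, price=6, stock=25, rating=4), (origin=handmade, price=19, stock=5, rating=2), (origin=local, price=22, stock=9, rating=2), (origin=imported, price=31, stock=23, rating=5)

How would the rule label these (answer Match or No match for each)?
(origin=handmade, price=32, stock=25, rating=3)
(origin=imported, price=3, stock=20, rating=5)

No match, No match

The simplest hypothesis consistent with all the labels is: stock ≤ 2.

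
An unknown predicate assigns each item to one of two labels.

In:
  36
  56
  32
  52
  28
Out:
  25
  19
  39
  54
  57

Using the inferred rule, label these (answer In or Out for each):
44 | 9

In, Out

Checking candidate rules against both groups, what survives is: multiple of 4.
44: 44 = 4·11 — meets the rule, so In.
9: 9 = 4·2 + 1 — does not satisfy this, so Out.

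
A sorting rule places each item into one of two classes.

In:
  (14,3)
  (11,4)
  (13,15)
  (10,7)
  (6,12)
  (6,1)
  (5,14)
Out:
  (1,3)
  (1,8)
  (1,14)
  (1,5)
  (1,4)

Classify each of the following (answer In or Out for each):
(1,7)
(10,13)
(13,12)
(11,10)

Out, In, In, In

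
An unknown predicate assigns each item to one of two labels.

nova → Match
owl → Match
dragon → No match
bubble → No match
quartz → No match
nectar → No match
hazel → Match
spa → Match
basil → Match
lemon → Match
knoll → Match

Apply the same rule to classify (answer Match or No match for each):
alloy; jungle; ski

The simplest hypothesis consistent with all the labels is: length ≤ 5.
alloy → length 5 → Match. jungle → length 6 → No match. ski → length 3 → Match.

Match, No match, Match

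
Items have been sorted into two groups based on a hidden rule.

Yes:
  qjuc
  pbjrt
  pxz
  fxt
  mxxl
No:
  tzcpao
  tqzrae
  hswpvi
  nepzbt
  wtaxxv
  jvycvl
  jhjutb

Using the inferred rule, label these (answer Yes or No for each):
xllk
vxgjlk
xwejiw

The common property of the 'Yes' items is: length ≤ 5. No 'No' item has it.
Yes: xllk, since length 4.
No: vxgjlk, since length 6.
No: xwejiw, since length 6.

Yes, No, No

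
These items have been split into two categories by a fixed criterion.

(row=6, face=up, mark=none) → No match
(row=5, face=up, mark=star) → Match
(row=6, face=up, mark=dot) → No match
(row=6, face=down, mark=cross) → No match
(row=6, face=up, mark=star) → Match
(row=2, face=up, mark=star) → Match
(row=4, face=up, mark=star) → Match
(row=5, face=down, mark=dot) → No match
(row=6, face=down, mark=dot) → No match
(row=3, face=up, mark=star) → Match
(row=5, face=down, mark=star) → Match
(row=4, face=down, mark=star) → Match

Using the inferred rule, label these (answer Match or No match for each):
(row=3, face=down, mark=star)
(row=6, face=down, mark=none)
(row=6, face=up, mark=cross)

Match, No match, No match

Looking at the examples, the only property every 'Match' case has and every 'No match' case lacks is: mark is star.
(row=3, face=down, mark=star): mark is star, meets the rule → Match. (row=6, face=down, mark=none): mark is none, doesn't qualify → No match. (row=6, face=up, mark=cross): mark is cross, doesn't qualify → No match.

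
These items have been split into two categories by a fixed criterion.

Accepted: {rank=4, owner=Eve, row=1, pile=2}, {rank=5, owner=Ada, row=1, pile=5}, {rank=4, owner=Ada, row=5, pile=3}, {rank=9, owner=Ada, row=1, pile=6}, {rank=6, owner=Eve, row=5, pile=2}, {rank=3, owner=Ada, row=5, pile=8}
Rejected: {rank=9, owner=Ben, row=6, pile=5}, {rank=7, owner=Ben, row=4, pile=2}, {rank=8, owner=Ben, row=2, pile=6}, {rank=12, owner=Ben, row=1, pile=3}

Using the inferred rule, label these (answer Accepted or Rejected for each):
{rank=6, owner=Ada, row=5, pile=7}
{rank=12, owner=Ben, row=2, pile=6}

The pattern is that an item is 'Accepted' exactly when: owner is not Ben.
{rank=6, owner=Ada, row=5, pile=7} — owner is Ada, hence Accepted.
{rank=12, owner=Ben, row=2, pile=6} — owner is Ben, hence Rejected.

Accepted, Rejected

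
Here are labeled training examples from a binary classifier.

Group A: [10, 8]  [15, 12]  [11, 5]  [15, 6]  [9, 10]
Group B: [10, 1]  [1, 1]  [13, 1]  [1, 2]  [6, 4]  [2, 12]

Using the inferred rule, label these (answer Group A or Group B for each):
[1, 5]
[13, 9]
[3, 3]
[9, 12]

Group B, Group A, Group B, Group A

All 'Group A' examples share one property — sum ≥ 16 — and every 'Group B' example lacks it.
[1, 5]: Group B (1+5 = 6). [13, 9]: Group A (13+9 = 22). [3, 3]: Group B (3+3 = 6). [9, 12]: Group A (9+12 = 21).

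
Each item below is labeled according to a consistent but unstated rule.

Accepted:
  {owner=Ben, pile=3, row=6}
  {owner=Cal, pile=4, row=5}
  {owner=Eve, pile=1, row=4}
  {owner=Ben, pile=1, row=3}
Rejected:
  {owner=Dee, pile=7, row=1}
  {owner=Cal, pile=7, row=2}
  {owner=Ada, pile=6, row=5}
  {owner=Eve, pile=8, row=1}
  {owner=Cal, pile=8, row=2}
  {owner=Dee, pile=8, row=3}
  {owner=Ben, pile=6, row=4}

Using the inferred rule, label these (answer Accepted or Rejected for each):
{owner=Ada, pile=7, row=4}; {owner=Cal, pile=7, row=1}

Rule: pile ≤ 4. This holds for each 'Accepted' example and fails for each 'Rejected' one.
{owner=Ada, pile=7, row=4}: pile = 7, doesn't match → Rejected. {owner=Cal, pile=7, row=1}: pile = 7, doesn't match → Rejected.

Rejected, Rejected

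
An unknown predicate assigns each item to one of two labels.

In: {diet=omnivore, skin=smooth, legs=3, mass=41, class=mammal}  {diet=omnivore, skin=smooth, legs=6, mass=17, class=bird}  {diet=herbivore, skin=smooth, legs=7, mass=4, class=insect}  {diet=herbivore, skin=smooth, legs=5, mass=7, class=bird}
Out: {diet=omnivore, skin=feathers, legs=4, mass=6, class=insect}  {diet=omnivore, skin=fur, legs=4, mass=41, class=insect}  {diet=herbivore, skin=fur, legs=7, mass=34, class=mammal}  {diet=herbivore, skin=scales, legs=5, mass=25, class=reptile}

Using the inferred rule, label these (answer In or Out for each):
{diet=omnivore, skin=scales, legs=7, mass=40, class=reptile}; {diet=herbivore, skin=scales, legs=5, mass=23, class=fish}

One predicate separates the groups cleanly: skin is smooth.
Out: {diet=omnivore, skin=scales, legs=7, mass=40, class=reptile}, since skin is scales. Out: {diet=herbivore, skin=scales, legs=5, mass=23, class=fish}, since skin is scales.

Out, Out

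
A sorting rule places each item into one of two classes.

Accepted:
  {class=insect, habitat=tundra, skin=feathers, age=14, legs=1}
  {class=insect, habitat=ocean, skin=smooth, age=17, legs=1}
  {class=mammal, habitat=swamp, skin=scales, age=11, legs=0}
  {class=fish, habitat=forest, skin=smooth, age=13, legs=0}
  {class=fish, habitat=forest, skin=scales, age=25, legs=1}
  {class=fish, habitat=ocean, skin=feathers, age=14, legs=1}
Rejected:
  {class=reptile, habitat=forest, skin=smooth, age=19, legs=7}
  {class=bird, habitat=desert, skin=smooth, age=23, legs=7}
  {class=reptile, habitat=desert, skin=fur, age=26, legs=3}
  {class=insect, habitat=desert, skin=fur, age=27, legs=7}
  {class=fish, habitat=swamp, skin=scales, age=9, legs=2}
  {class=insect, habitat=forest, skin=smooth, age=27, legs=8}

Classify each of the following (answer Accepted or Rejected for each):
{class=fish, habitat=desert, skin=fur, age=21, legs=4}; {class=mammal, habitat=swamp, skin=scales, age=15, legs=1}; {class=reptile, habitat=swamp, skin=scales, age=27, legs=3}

The pattern is that an item is 'Accepted' exactly when: legs ≤ 1.
{class=fish, habitat=desert, skin=fur, age=21, legs=4} — legs = 4, hence Rejected.
{class=mammal, habitat=swamp, skin=scales, age=15, legs=1} — legs = 1, hence Accepted.
{class=reptile, habitat=swamp, skin=scales, age=27, legs=3} — legs = 3, hence Rejected.

Rejected, Accepted, Rejected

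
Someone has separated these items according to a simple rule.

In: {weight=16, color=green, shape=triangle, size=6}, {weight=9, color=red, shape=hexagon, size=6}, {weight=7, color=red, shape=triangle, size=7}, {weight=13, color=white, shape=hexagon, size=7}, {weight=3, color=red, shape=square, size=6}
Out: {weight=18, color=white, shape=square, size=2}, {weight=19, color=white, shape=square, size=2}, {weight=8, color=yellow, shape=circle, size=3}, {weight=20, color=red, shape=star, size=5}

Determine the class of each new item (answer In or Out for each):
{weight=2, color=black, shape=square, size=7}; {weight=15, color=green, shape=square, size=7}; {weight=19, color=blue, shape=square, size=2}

In, In, Out

All 'In' examples share one property — size ≥ 6 — and every 'Out' example lacks it.
{weight=2, color=black, shape=square, size=7}: size = 7 — meets the rule, so In. {weight=15, color=green, shape=square, size=7}: size = 7 — meets the rule, so In. {weight=19, color=blue, shape=square, size=2}: size = 2 — fails the rule, so Out.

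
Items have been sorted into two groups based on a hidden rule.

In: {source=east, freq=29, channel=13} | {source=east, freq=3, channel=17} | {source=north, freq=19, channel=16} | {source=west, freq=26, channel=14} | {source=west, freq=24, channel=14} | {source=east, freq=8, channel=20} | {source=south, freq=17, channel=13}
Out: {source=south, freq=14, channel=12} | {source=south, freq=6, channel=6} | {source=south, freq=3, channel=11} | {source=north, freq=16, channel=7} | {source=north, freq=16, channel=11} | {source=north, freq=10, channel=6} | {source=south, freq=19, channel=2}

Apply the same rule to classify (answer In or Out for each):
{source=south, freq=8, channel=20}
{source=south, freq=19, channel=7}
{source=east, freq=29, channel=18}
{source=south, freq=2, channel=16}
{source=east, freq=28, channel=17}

The simplest hypothesis consistent with all the labels is: channel ≥ 13.

In, Out, In, In, In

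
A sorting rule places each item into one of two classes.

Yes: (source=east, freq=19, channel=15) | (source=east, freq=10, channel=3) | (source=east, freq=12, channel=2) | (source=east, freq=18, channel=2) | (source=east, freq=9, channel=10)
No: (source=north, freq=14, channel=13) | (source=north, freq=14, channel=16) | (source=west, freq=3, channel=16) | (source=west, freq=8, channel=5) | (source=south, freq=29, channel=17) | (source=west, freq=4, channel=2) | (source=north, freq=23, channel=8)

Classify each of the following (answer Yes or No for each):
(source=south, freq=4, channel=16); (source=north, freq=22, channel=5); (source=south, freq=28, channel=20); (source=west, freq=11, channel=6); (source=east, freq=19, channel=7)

No, No, No, No, Yes

Comparing the two groups points to one rule — source is east.
(source=south, freq=4, channel=16): source is south — does not fit, so No.
(source=north, freq=22, channel=5): source is north — does not fit, so No.
(source=south, freq=28, channel=20): source is south — does not fit, so No.
(source=west, freq=11, channel=6): source is west — does not fit, so No.
(source=east, freq=19, channel=7): source is east — fits, so Yes.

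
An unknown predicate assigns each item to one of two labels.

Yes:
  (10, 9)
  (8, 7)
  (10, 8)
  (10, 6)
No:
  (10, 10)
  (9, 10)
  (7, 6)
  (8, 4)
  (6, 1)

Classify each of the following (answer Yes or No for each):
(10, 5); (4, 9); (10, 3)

The simplest hypothesis consistent with all the labels is: first > second AND sum ≥ 15.
Yes: (10, 5), since 10 > 5, 10+5 = 15. No: (4, 9), since 4 < 9, 4+9 = 13. No: (10, 3), since 10 > 3, 10+3 = 13.

Yes, No, No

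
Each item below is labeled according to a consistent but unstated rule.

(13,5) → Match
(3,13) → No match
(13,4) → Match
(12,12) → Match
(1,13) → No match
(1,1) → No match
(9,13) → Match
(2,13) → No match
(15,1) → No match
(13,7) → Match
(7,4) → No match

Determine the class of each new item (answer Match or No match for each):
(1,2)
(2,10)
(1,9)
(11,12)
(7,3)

No match, No match, No match, Match, No match

The simplest hypothesis consistent with all the labels is: sum ≥ 17.
No match: (1,2), since 1+2 = 3. No match: (2,10), since 2+10 = 12. No match: (1,9), since 1+9 = 10. Match: (11,12), since 11+12 = 23. No match: (7,3), since 7+3 = 10.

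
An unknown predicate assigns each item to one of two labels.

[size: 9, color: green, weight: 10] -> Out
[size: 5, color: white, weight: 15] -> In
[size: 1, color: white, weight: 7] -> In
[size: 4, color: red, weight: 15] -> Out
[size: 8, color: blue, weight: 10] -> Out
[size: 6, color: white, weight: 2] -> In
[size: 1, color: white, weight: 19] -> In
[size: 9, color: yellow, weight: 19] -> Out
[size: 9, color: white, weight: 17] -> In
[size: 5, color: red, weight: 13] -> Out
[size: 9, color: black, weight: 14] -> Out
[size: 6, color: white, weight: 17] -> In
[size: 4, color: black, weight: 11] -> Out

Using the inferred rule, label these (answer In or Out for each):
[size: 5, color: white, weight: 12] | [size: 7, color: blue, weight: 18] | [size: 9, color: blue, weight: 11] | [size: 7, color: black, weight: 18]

In, Out, Out, Out

The rule appears to be: color is white.
[size: 5, color: white, weight: 12] → color is white → In.
[size: 7, color: blue, weight: 18] → color is blue → Out.
[size: 9, color: blue, weight: 11] → color is blue → Out.
[size: 7, color: black, weight: 18] → color is black → Out.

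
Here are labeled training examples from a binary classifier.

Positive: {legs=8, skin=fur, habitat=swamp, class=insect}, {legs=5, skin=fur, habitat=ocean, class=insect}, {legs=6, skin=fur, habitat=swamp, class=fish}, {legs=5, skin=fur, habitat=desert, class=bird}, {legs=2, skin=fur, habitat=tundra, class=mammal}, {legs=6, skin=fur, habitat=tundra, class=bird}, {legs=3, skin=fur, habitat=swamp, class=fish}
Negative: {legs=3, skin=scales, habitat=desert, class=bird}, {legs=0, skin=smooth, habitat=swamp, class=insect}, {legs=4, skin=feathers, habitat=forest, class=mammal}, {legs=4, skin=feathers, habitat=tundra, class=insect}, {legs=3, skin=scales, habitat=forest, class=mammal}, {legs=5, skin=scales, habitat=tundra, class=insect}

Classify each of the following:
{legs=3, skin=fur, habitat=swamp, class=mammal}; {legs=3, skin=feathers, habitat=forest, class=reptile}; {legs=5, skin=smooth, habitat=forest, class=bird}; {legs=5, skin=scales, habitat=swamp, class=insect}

Positive, Negative, Negative, Negative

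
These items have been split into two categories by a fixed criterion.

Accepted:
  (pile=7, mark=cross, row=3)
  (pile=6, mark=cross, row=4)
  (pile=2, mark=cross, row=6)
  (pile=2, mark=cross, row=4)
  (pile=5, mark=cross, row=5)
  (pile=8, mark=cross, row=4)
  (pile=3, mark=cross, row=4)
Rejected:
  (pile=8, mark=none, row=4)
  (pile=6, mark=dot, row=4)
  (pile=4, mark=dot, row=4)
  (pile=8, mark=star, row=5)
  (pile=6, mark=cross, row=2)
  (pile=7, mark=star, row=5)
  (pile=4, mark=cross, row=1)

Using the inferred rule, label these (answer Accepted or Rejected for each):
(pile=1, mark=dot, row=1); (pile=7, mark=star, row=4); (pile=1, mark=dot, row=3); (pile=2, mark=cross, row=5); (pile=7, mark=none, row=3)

Rejected, Rejected, Rejected, Accepted, Rejected

All 'Accepted' examples share one property — mark is cross AND row ≥ 3 — and every 'Rejected' example lacks it.
(pile=1, mark=dot, row=1): Rejected (mark is dot, row = 1). (pile=7, mark=star, row=4): Rejected (mark is star, row = 4). (pile=1, mark=dot, row=3): Rejected (mark is dot, row = 3). (pile=2, mark=cross, row=5): Accepted (mark is cross, row = 5). (pile=7, mark=none, row=3): Rejected (mark is none, row = 3).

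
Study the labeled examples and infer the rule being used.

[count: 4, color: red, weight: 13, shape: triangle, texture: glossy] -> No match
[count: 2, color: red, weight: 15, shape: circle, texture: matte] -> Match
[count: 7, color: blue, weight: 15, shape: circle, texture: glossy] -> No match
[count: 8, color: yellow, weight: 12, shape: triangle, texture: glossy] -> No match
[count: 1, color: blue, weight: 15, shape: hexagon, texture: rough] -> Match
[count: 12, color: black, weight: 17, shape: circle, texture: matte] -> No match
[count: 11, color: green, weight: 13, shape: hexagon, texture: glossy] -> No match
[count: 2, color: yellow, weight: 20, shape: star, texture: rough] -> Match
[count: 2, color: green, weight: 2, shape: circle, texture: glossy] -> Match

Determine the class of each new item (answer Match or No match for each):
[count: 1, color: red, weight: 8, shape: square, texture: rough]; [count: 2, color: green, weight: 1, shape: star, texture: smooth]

The simplest hypothesis consistent with all the labels is: count ≤ 2.
[count: 1, color: red, weight: 8, shape: square, texture: rough] → count = 1 → Match.
[count: 2, color: green, weight: 1, shape: star, texture: smooth] → count = 2 → Match.

Match, Match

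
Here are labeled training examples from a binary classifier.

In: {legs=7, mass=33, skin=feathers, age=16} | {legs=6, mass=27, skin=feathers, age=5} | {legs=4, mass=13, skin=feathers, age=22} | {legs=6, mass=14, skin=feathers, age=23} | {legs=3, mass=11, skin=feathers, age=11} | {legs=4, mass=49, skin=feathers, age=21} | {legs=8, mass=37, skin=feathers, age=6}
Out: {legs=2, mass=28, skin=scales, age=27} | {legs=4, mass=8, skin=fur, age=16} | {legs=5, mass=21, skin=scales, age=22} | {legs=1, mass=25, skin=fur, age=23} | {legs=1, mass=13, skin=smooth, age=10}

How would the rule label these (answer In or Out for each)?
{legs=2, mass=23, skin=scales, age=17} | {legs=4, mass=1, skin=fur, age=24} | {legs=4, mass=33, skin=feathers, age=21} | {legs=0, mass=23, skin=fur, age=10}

Out, Out, In, Out

All 'In' examples share one property — skin is feathers — and every 'Out' example lacks it.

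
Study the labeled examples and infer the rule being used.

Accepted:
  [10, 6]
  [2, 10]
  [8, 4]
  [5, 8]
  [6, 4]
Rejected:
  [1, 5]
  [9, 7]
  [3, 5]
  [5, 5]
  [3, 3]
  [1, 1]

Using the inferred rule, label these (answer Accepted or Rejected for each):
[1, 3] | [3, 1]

Rejected, Rejected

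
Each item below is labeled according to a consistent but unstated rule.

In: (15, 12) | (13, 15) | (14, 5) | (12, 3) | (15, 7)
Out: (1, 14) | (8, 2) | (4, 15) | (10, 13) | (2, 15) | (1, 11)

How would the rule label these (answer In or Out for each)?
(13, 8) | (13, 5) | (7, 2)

The classifier is using: first ≥ 11.
(13, 8): In (first 13).
(13, 5): In (first 13).
(7, 2): Out (first 7).

In, In, Out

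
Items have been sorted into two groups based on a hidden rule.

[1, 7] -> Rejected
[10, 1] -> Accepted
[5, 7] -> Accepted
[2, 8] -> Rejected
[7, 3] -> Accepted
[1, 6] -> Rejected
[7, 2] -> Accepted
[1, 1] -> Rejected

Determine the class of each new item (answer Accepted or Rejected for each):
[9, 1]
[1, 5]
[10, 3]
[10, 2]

The simplest hypothesis consistent with all the labels is: first ≥ 3.
[9, 1]: first 9, qualifies → Accepted. [1, 5]: first 1, does not satisfy this → Rejected. [10, 3]: first 10, qualifies → Accepted. [10, 2]: first 10, qualifies → Accepted.

Accepted, Rejected, Accepted, Accepted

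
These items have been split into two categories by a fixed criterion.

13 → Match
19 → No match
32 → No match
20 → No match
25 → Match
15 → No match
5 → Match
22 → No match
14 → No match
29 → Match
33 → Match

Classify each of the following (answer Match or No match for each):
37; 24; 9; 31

The classifier is using: ≡ 1 (mod 4).
37: 37 mod 4 = 1 — meets the rule, so Match.
24: 24 mod 4 = 0 — does not pass, so No match.
9: 9 mod 4 = 1 — meets the rule, so Match.
31: 31 mod 4 = 3 — does not pass, so No match.

Match, No match, Match, No match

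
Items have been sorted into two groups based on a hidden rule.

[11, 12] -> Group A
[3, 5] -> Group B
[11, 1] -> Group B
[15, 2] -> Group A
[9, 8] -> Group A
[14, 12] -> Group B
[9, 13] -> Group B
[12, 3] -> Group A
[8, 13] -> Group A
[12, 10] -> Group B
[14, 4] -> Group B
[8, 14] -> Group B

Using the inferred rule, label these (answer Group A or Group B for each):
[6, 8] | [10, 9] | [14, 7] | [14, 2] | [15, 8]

Group B, Group A, Group A, Group B, Group A

Comparing the two groups points to one rule — sum is odd.
[6, 8] → 6+8 = 14 → Group B. [10, 9] → 10+9 = 19 → Group A. [14, 7] → 14+7 = 21 → Group A. [14, 2] → 14+2 = 16 → Group B. [15, 8] → 15+8 = 23 → Group A.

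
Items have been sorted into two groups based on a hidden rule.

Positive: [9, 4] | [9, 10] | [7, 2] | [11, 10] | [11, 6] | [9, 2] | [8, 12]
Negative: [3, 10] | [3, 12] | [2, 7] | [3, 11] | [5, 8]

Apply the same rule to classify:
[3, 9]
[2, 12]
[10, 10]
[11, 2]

Negative, Negative, Positive, Positive

The distinguishing property — first ≥ 6 — holds for all the 'Positive' cases and none of the 'Negative' cases.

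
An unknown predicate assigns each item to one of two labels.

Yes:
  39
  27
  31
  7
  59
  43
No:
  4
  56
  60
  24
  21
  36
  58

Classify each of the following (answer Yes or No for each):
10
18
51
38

One predicate separates the groups cleanly: ≡ 3 (mod 4).
10 — 10 mod 4 = 2, hence No.
18 — 18 mod 4 = 2, hence No.
51 — 51 mod 4 = 3, hence Yes.
38 — 38 mod 4 = 2, hence No.

No, No, Yes, No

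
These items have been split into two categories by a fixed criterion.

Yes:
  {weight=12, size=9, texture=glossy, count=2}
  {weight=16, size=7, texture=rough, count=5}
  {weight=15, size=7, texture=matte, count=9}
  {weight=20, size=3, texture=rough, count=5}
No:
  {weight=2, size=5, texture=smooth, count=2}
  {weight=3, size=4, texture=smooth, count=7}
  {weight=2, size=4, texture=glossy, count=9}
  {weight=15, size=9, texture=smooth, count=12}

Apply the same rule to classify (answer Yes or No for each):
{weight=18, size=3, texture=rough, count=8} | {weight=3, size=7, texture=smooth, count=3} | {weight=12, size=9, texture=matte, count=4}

Every 'Yes' example satisfies: weight ≥ 12 AND count ≤ 9. None of the 'No' examples do.
{weight=18, size=3, texture=rough, count=8} → weight = 18, count = 8 → Yes.
{weight=3, size=7, texture=smooth, count=3} → weight = 3, count = 3 → No.
{weight=12, size=9, texture=matte, count=4} → weight = 12, count = 4 → Yes.

Yes, No, Yes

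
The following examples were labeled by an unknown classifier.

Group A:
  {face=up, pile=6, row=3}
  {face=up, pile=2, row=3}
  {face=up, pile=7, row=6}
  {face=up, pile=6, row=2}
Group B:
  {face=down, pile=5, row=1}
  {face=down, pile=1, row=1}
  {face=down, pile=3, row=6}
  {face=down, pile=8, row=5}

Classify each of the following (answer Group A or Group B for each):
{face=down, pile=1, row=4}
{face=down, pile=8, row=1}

Comparing the two groups points to one rule — face is up.

Group B, Group B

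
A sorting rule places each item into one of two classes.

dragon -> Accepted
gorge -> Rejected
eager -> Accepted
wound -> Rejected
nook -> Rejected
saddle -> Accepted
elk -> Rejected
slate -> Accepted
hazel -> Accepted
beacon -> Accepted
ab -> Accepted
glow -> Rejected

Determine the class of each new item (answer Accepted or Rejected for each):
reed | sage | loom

Rejected, Accepted, Rejected

A rule that fits every label: contains 'a' — true of each 'Accepted' example, false of each 'Rejected' one.
reed — no 'a', hence Rejected. sage — has 'a', hence Accepted. loom — no 'a', hence Rejected.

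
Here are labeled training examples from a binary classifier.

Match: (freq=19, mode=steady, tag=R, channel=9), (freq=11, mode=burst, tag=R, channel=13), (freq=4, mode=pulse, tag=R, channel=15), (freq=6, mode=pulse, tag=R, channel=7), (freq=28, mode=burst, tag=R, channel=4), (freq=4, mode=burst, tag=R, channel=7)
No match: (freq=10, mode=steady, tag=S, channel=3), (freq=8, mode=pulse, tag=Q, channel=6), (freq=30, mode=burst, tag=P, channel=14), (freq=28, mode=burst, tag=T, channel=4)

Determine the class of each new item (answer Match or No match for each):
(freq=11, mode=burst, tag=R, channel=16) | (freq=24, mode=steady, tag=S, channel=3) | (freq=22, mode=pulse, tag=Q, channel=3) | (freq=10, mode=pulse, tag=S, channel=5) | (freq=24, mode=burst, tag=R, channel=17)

Match, No match, No match, No match, Match

All 'Match' examples share one property — tag is R — and every 'No match' example lacks it.
(freq=11, mode=burst, tag=R, channel=16) → tag is R → Match. (freq=24, mode=steady, tag=S, channel=3) → tag is S → No match. (freq=22, mode=pulse, tag=Q, channel=3) → tag is Q → No match. (freq=10, mode=pulse, tag=S, channel=5) → tag is S → No match. (freq=24, mode=burst, tag=R, channel=17) → tag is R → Match.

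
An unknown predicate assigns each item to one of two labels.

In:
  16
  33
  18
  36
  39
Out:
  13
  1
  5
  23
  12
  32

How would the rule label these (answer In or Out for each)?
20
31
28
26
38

A rule that fits every label: digit sum ≥ 6 — true of each 'In' example, false of each 'Out' one.
20: Out (digit sum 2+0 = 2).
31: Out (digit sum 3+1 = 4).
28: In (digit sum 2+8 = 10).
26: In (digit sum 2+6 = 8).
38: In (digit sum 3+8 = 11).

Out, Out, In, In, In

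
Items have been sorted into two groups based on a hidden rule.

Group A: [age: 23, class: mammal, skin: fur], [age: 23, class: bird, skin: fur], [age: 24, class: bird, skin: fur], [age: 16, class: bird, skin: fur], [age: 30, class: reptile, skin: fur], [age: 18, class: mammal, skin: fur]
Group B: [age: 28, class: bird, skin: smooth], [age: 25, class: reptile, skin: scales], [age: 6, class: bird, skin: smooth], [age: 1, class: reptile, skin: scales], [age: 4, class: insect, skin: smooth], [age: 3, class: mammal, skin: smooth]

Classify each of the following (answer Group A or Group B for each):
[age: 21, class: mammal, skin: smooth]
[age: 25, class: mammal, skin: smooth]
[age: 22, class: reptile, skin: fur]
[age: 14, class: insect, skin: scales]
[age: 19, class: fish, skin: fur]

Group B, Group B, Group A, Group B, Group A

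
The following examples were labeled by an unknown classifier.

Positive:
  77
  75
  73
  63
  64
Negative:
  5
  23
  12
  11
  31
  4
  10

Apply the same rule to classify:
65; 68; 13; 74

Positive, Positive, Negative, Positive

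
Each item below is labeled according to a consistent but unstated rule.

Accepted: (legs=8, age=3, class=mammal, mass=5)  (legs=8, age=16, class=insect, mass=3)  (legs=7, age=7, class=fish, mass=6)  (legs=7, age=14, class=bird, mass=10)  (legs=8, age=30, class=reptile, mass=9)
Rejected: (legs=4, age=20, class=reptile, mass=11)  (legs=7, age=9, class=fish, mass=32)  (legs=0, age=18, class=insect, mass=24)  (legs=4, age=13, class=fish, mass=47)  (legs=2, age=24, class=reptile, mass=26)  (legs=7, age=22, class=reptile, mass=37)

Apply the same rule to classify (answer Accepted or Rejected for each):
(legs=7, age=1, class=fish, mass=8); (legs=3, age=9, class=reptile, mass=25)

Accepted, Rejected

A rule that fits every label: mass ≤ 10 — true of each 'Accepted' example, false of each 'Rejected' one.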